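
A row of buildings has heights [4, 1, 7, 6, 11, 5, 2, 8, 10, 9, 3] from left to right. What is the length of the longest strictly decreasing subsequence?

4

Negate each value so 'decreasing' becomes 'increasing', then run patience tails on the negated sequence:
-4 → extends → [-4]
-1 → extends → [-4, -1]
-7 → replaces -4 → [-7, -1]
-6 → replaces -1 → [-7, -6]
-11 → replaces -7 → [-11, -6]
-5 → extends → [-11, -6, -5]
-2 → extends → [-11, -6, -5, -2]
-8 → replaces -6 → [-11, -8, -5, -2]
-10 → replaces -8 → [-11, -10, -5, -2]
-9 → replaces -5 → [-11, -10, -9, -2]
-3 → replaces -2 → [-11, -10, -9, -3]
Four tails, so the longest strictly decreasing subsequence of the original has length 4.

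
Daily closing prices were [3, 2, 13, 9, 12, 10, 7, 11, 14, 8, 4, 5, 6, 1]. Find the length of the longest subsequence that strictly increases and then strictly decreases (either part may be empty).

inc[i] = longest strictly increasing subsequence ending at i; dec[i] = longest strictly decreasing subsequence starting at i:
i:      1  2  3  4  5  6  7  8  9 10 11 12 13 14
a[i]:   3  2 13  9 12 10  7 11 14  8  4  5  6  1
inc:    1  1  2  2  3  3  2  4  5  3  2  3  4  1
dec:    3  2  6  4  5  4  3  4  4  3  2  2  2  1
Best peak at i=9 (value 14): inc=5, dec=4, length 5+4−1 = 8.

8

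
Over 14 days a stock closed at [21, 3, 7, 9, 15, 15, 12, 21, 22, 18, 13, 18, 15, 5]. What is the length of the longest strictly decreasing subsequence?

Let dp[i] be the longest strictly decreasing subsequence ending at i:
i:      1  2  3  4  5  6  7  8  9 10 11 12 13 14
a[i]:  21  3  7  9 15 15 12 21 22 18 13 18 15  5
dp:     1  2  2  2  2  2  3  1  1  2  3  2  3  4
Maximum is 4.

4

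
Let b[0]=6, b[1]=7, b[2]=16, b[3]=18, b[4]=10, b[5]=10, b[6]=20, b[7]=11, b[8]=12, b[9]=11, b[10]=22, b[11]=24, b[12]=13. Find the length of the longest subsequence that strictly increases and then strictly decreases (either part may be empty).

inc[i] = longest strictly increasing subsequence ending at i; dec[i] = longest strictly decreasing subsequence starting at i:
i:      0  1  2  3  4  5  6  7  8  9 10 11 12
b[i]:   6  7 16 18 10 10 20 11 12 11 22 24 13
inc:    1  2  3  4  3  3  5  4  5  4  6  7  6
dec:    1  1  3  3  1  1  3  1  2  1  2  2  1
Best peak at i=11 (value 24): inc=7, dec=2, length 7+2−1 = 8.

8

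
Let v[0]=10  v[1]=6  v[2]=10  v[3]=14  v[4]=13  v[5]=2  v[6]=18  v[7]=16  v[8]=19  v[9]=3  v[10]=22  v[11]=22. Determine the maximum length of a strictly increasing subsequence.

6

Let dp[i] be the length of the longest such subsequence ending at index i:
i:      0  1  2  3  4  5  6  7  8  9 10 11
v[i]:  10  6 10 14 13  2 18 16 19  3 22 22
dp:     1  1  2  3  3  1  4  4  5  2  6  6
Maximum dp value is 6.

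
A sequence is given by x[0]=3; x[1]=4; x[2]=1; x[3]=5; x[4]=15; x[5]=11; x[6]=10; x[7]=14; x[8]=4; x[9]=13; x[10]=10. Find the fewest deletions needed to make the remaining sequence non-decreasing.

6

Fewest deletions = n − (longest non-decreasing subsequence).
i:      0  1  2  3  4  5  6  7  8  9 10
x[i]:   3  4  1  5 15 11 10 14  4 13 10
dp:     1  2  1  3  4  4  4  5  3  5  5
max dp = 5, so deletions = 11 − 5 = 6.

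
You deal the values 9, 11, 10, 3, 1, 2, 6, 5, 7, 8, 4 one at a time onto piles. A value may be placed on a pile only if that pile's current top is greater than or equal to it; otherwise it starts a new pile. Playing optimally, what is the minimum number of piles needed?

5

Place each on the leftmost legal pile:
9 → new pile 1 (tops now [9])
11 → new pile 2 (tops now [9, 11])
10 → pile 2 (tops now [9, 10])
3 → pile 1 (tops now [3, 10])
1 → pile 1 (tops now [1, 10])
2 → pile 2 (tops now [1, 2])
6 → new pile 3 (tops now [1, 2, 6])
5 → pile 3 (tops now [1, 2, 5])
7 → new pile 4 (tops now [1, 2, 5, 7])
8 → new pile 5 (tops now [1, 2, 5, 7, 8])
4 → pile 3 (tops now [1, 2, 4, 7, 8])
Five piles.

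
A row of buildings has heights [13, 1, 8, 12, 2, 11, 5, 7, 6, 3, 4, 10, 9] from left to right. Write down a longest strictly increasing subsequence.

Patience tails give the LIS length; then backtrack through the dp parents:
13 → extends → [13]
1 → replaces 13 → [1]
8 → extends → [1, 8]
12 → extends → [1, 8, 12]
2 → replaces 8 → [1, 2, 12]
11 → replaces 12 → [1, 2, 11]
5 → replaces 11 → [1, 2, 5]
7 → extends → [1, 2, 5, 7]
6 → replaces 7 → [1, 2, 5, 6]
3 → replaces 5 → [1, 2, 3, 6]
4 → replaces 6 → [1, 2, 3, 4]
10 → extends → [1, 2, 3, 4, 10]
9 → replaces 10 → [1, 2, 3, 4, 9]
Length 5; one witness is 1, 2, 5, 7, 10.

1, 2, 5, 7, 10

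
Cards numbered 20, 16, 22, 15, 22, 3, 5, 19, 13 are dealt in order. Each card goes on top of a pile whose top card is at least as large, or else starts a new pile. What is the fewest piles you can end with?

The minimum number of non-increasing subsequences covering a sequence equals the length of its longest strictly increasing subsequence.
LIS length is 3 (e.g. 3, 5, 19), so 3 piles are needed.

3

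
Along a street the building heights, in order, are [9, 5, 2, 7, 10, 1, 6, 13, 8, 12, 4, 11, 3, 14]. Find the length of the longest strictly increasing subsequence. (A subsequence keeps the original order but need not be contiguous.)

5

Let dp[i] be the length of the longest such subsequence ending at index i:
i:      1  2  3  4  5  6  7  8  9 10 11 12 13 14
a[i]:   9  5  2  7 10  1  6 13  8 12  4 11  3 14
dp:     1  1  1  2  3  1  2  4  3  4  2  4  2  5
Maximum dp value is 5.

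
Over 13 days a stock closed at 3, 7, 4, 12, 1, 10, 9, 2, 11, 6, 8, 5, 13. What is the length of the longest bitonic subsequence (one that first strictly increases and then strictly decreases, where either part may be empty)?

7

inc[i] = longest strictly increasing subsequence ending at i; dec[i] = longest strictly decreasing subsequence starting at i:
i:      1  2  3  4  5  6  7  8  9 10 11 12 13
a[i]:   3  7  4 12  1 10  9  2 11  6  8  5 13
inc:    1  2  2  3  1  3  3  2  4  3  4  3  5
dec:    2  3  2  5  1  4  3  1  3  2  2  1  1
Best peak at i=4 (value 12): inc=3, dec=5, length 3+5−1 = 7.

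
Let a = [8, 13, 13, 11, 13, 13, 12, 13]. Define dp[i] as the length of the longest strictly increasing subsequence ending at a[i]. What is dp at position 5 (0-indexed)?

3

dp[i] = 1 + max{dp[j] : j<i, a[j]<a[i]} (or 1 if no such j):
i:      0  1  2  3  4  5  6  7
a[i]:   8 13 13 11 13 13 12 13
dp:     1  2  2  2  3  3  3  4
At index 5 the value is 3.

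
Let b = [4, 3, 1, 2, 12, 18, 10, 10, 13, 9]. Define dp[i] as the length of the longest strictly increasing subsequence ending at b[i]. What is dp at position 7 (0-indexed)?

dp[i] = 1 + max{dp[j] : j<i, b[j]<b[i]} (or 1 if no such j):
i:      0  1  2  3  4  5  6  7  8  9
b[i]:   4  3  1  2 12 18 10 10 13  9
dp:     1  1  1  2  3  4  3  3  4  3
At index 7 the value is 3.

3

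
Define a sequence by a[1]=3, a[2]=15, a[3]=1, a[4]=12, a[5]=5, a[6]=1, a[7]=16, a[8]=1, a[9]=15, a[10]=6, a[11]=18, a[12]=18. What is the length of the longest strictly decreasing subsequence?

4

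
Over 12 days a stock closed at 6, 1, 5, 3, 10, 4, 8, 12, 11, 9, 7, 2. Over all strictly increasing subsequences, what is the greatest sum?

28

Let S[i] be the best sum of a strictly increasing subsequence ending at i:
i:      1  2  3  4  5  6  7  8  9 10 11 12
a[i]:   6  1  5  3 10  4  8 12 11  9  7  2
S:      6  1  6  4 16  8 16 28 27 25 15  3
Maximum is 28 (e.g. 1 + 3 + 4 + 8 + 12).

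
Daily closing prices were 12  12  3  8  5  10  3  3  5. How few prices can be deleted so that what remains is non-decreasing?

Fewest deletions = n − (longest non-decreasing subsequence).
i:      1  2  3  4  5  6  7  8  9
a[i]:  12 12  3  8  5 10  3  3  5
dp:     1  2  1  2  2  3  2  3  4
max dp = 4, so deletions = 9 − 4 = 5.

5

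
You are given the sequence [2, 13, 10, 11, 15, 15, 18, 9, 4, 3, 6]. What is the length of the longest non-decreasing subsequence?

6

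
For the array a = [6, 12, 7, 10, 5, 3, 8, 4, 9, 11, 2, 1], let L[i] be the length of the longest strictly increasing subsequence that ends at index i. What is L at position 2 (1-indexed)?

dp[i] = 1 + max{dp[j] : j<i, a[j]<a[i]} (or 1 if no such j):
i:      1  2  3  4  5  6  7  8  9 10 11 12
a[i]:   6 12  7 10  5  3  8  4  9 11  2  1
dp:     1  2  2  3  1  1  3  2  4  5  1  1
At index 2 the value is 2.

2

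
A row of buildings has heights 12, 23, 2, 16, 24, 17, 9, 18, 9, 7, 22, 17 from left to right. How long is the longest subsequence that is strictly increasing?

5

Let dp[i] be the length of the longest such subsequence ending at index i:
i:      1  2  3  4  5  6  7  8  9 10 11 12
a[i]:  12 23  2 16 24 17  9 18  9  7 22 17
dp:     1  2  1  2  3  3  2  4  2  2  5  3
Maximum dp value is 5.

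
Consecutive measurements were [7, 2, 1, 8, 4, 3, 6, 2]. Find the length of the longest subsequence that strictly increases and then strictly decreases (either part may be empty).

5

inc[i] = longest strictly increasing subsequence ending at i; dec[i] = longest strictly decreasing subsequence starting at i:
i:     1 2 3 4 5 6 7 8
a[i]:  7 2 1 8 4 3 6 2
inc:   1 1 1 2 2 2 3 2
dec:   4 2 1 4 3 2 2 1
Best peak at i=4 (value 8): inc=2, dec=4, length 2+4−1 = 5.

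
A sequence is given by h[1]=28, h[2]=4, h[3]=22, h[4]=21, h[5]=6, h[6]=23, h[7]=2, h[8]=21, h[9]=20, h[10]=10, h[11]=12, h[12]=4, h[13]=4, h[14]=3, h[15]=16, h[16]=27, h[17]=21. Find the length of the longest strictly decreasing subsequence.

7

Negate each value so 'decreasing' becomes 'increasing', then run patience tails on the negated sequence:
-28 → extends → [-28]
-4 → extends → [-28, -4]
-22 → replaces -4 → [-28, -22]
-21 → extends → [-28, -22, -21]
-6 → extends → [-28, -22, -21, -6]
-23 → replaces -22 → [-28, -23, -21, -6]
-2 → extends → [-28, -23, -21, -6, -2]
-21 → already a tail → [-28, -23, -21, -6, -2]
-20 → replaces -6 → [-28, -23, -21, -20, -2]
-10 → replaces -2 → [-28, -23, -21, -20, -10]
-12 → replaces -10 → [-28, -23, -21, -20, -12]
-4 → extends → [-28, -23, -21, -20, -12, -4]
-4 → already a tail → [-28, -23, -21, -20, -12, -4]
-3 → extends → [-28, -23, -21, -20, -12, -4, -3]
-16 → replaces -12 → [-28, -23, -21, -20, -16, -4, -3]
-27 → replaces -23 → [-28, -27, -21, -20, -16, -4, -3]
-21 → already a tail → [-28, -27, -21, -20, -16, -4, -3]
Seven tails, so the longest strictly decreasing subsequence of the original has length 7.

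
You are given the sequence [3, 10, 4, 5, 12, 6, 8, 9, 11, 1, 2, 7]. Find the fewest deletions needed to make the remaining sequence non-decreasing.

5

Fewest deletions = n − (longest non-decreasing subsequence).
i:      1  2  3  4  5  6  7  8  9 10 11 12
a[i]:   3 10  4  5 12  6  8  9 11  1  2  7
dp:     1  2  2  3  4  4  5  6  7  1  2  5
max dp = 7, so deletions = 12 − 7 = 5.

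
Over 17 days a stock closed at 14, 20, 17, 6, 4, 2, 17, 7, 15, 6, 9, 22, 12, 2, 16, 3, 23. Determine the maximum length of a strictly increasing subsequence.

6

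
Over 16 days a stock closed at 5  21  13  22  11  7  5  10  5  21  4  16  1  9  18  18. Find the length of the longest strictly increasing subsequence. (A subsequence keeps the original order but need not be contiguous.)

Track the smallest tail for each achievable length (strict):
5 → extends → [5]
21 → extends → [5, 21]
13 → replaces 21 → [5, 13]
22 → extends → [5, 13, 22]
11 → replaces 13 → [5, 11, 22]
7 → replaces 11 → [5, 7, 22]
5 → already a tail → [5, 7, 22]
10 → replaces 22 → [5, 7, 10]
5 → already a tail → [5, 7, 10]
21 → extends → [5, 7, 10, 21]
4 → replaces 5 → [4, 7, 10, 21]
16 → replaces 21 → [4, 7, 10, 16]
1 → replaces 4 → [1, 7, 10, 16]
9 → replaces 10 → [1, 7, 9, 16]
18 → extends → [1, 7, 9, 16, 18]
18 → already a tail → [1, 7, 9, 16, 18]
Five tails, so the longest strictly increasing subsequence has length 5 (e.g. 5, 7, 10, 16, 18).

5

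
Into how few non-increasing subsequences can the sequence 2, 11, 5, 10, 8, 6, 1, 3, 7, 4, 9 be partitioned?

5

The minimum number of non-increasing subsequences covering a sequence equals the length of its longest strictly increasing subsequence.
LIS length is 5 (e.g. 2, 5, 6, 7, 9), so 5 piles are needed.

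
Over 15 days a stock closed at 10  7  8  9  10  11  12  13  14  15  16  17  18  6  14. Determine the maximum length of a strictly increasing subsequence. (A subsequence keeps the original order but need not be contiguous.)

12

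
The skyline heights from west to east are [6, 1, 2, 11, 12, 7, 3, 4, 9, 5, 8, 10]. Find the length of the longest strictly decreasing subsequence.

3

Negate each value so 'decreasing' becomes 'increasing', then run patience tails on the negated sequence:
-6 → extends → [-6]
-1 → extends → [-6, -1]
-2 → replaces -1 → [-6, -2]
-11 → replaces -6 → [-11, -2]
-12 → replaces -11 → [-12, -2]
-7 → replaces -2 → [-12, -7]
-3 → extends → [-12, -7, -3]
-4 → replaces -3 → [-12, -7, -4]
-9 → replaces -7 → [-12, -9, -4]
-5 → replaces -4 → [-12, -9, -5]
-8 → replaces -5 → [-12, -9, -8]
-10 → replaces -9 → [-12, -10, -8]
Three tails, so the longest strictly decreasing subsequence of the original has length 3.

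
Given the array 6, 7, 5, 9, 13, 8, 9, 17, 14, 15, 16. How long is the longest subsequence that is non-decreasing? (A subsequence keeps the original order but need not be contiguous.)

7

Track the smallest tail for each achievable length (allowing ties):
6 → extends → [6]
7 → extends → [6, 7]
5 → replaces 6 → [5, 7]
9 → extends → [5, 7, 9]
13 → extends → [5, 7, 9, 13]
8 → replaces 9 → [5, 7, 8, 13]
9 → replaces 13 → [5, 7, 8, 9]
17 → extends → [5, 7, 8, 9, 17]
14 → replaces 17 → [5, 7, 8, 9, 14]
15 → extends → [5, 7, 8, 9, 14, 15]
16 → extends → [5, 7, 8, 9, 14, 15, 16]
Seven tails, so the longest non-decreasing subsequence has length 7 (e.g. 6, 7, 9, 13, 14, 15, 16).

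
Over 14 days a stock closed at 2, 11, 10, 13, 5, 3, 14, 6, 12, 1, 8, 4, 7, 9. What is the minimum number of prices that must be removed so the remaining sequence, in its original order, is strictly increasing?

9

Fewest deletions = n − (longest strictly increasing subsequence).
i:      1  2  3  4  5  6  7  8  9 10 11 12 13 14
a[i]:   2 11 10 13  5  3 14  6 12  1  8  4  7  9
dp:     1  2  2  3  2  2  4  3  4  1  4  3  4  5
max dp = 5, so deletions = 14 − 5 = 9.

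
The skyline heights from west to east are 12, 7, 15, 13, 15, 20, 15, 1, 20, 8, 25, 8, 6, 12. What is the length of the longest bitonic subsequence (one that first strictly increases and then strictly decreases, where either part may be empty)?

inc[i] = longest strictly increasing subsequence ending at i; dec[i] = longest strictly decreasing subsequence starting at i:
i:      1  2  3  4  5  6  7  8  9 10 11 12 13 14
a[i]:  12  7 15 13 15 20 15  1 20  8 25  8  6 12
inc:    1  1  2  2  3  4  3  1  4  2  5  2  2  3
dec:    3  2  4  3  3  4  3  1  3  2  3  2  1  1
Best peak at i=6 (value 20): inc=4, dec=4, length 4+4−1 = 7.

7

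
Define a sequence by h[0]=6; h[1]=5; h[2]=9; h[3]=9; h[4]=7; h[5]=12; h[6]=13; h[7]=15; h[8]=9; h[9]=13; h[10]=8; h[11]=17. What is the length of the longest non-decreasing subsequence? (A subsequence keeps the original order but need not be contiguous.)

Let dp[i] be the length of the longest such subsequence ending at index i:
i:      0  1  2  3  4  5  6  7  8  9 10 11
h[i]:   6  5  9  9  7 12 13 15  9 13  8 17
dp:     1  1  2  3  2  4  5  6  4  6  3  7
Maximum dp value is 7.

7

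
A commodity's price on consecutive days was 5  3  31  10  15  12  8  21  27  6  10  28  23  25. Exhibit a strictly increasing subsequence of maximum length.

Patience tails give the LIS length; then backtrack through the dp parents:
5 → extends → [5]
3 → replaces 5 → [3]
31 → extends → [3, 31]
10 → replaces 31 → [3, 10]
15 → extends → [3, 10, 15]
12 → replaces 15 → [3, 10, 12]
8 → replaces 10 → [3, 8, 12]
21 → extends → [3, 8, 12, 21]
27 → extends → [3, 8, 12, 21, 27]
6 → replaces 8 → [3, 6, 12, 21, 27]
10 → replaces 12 → [3, 6, 10, 21, 27]
28 → extends → [3, 6, 10, 21, 27, 28]
23 → replaces 27 → [3, 6, 10, 21, 23, 28]
25 → replaces 28 → [3, 6, 10, 21, 23, 25]
Length 6; one witness is 5, 10, 15, 21, 27, 28.

5, 10, 15, 21, 27, 28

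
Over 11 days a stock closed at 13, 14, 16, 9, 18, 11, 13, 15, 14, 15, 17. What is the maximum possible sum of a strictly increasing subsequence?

Let S[i] be the best sum of a strictly increasing subsequence ending at i:
i:      1  2  3  4  5  6  7  8  9 10 11
a[i]:  13 14 16  9 18 11 13 15 14 15 17
S:     13 27 43  9 61 20 33 48 47 62 79
Maximum is 79 (e.g. 9 + 11 + 13 + 14 + 15 + 17).

79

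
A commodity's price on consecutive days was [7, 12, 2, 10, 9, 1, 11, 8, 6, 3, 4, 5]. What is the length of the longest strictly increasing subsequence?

Let dp[i] be the length of the longest such subsequence ending at index i:
i:      1  2  3  4  5  6  7  8  9 10 11 12
a[i]:   7 12  2 10  9  1 11  8  6  3  4  5
dp:     1  2  1  2  2  1  3  2  2  2  3  4
Maximum dp value is 4.

4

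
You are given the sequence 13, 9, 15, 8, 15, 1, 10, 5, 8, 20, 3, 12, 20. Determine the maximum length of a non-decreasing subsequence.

5

Let dp[i] be the length of the longest such subsequence ending at index i:
i:      1  2  3  4  5  6  7  8  9 10 11 12 13
a[i]:  13  9 15  8 15  1 10  5  8 20  3 12 20
dp:     1  1  2  1  3  1  2  2  3  4  2  4  5
Maximum dp value is 5.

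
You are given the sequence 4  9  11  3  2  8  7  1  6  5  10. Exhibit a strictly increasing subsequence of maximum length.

4, 9, 11

Patience tails give the LIS length; then backtrack through the dp parents:
4 → extends → [4]
9 → extends → [4, 9]
11 → extends → [4, 9, 11]
3 → replaces 4 → [3, 9, 11]
2 → replaces 3 → [2, 9, 11]
8 → replaces 9 → [2, 8, 11]
7 → replaces 8 → [2, 7, 11]
1 → replaces 2 → [1, 7, 11]
6 → replaces 7 → [1, 6, 11]
5 → replaces 6 → [1, 5, 11]
10 → replaces 11 → [1, 5, 10]
Length 3; one witness is 4, 9, 11.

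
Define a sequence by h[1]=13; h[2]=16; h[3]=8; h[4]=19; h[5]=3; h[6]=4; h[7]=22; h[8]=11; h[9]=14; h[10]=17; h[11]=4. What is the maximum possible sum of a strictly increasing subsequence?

70

Let S[i] be the best sum of a strictly increasing subsequence ending at i:
i:      1  2  3  4  5  6  7  8  9 10 11
h[i]:  13 16  8 19  3  4 22 11 14 17  4
S:     13 29  8 48  3  7 70 19 33 50  7
Maximum is 70 (e.g. 13 + 16 + 19 + 22).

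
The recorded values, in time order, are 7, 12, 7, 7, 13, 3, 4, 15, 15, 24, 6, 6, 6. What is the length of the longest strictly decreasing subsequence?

3

Let dp[i] be the longest strictly decreasing subsequence ending at i:
i:      1  2  3  4  5  6  7  8  9 10 11 12 13
a[i]:   7 12  7  7 13  3  4 15 15 24  6  6  6
dp:     1  1  2  2  1  3  3  1  1  1  3  3  3
Maximum is 3.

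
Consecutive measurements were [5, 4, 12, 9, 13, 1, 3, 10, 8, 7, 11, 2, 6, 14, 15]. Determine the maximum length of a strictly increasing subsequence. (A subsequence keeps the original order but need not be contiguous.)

Track the smallest tail for each achievable length (strict):
5 → extends → [5]
4 → replaces 5 → [4]
12 → extends → [4, 12]
9 → replaces 12 → [4, 9]
13 → extends → [4, 9, 13]
1 → replaces 4 → [1, 9, 13]
3 → replaces 9 → [1, 3, 13]
10 → replaces 13 → [1, 3, 10]
8 → replaces 10 → [1, 3, 8]
7 → replaces 8 → [1, 3, 7]
11 → extends → [1, 3, 7, 11]
2 → replaces 3 → [1, 2, 7, 11]
6 → replaces 7 → [1, 2, 6, 11]
14 → extends → [1, 2, 6, 11, 14]
15 → extends → [1, 2, 6, 11, 14, 15]
Six tails, so the longest strictly increasing subsequence has length 6 (e.g. 5, 9, 10, 11, 14, 15).

6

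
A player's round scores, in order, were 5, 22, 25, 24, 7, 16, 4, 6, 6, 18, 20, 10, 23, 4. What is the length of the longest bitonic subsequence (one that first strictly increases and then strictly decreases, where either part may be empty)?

7

inc[i] = longest strictly increasing subsequence ending at i; dec[i] = longest strictly decreasing subsequence starting at i:
i:      1  2  3  4  5  6  7  8  9 10 11 12 13 14
a[i]:   5 22 25 24  7 16  4  6  6 18 20 10 23  4
inc:    1  2  3  3  2  3  1  2  2  4  5  3  6  1
dec:    2  4  5  4  3  3  1  2  2  3  3  2  2  1
Best peak at i=3 (value 25): inc=3, dec=5, length 3+5−1 = 7.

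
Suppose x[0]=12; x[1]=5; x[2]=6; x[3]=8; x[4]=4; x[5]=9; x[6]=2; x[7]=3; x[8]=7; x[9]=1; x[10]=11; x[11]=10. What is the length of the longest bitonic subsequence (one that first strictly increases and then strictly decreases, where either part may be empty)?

6

inc[i] = longest strictly increasing subsequence ending at i; dec[i] = longest strictly decreasing subsequence starting at i:
i:      0  1  2  3  4  5  6  7  8  9 10 11
x[i]:  12  5  6  8  4  9  2  3  7  1 11 10
inc:    1  1  2  3  1  4  1  2  3  1  5  5
dec:    5  4  4  4  3  3  2  2  2  1  2  1
Best peak at i=3 (value 8): inc=3, dec=4, length 3+4−1 = 6.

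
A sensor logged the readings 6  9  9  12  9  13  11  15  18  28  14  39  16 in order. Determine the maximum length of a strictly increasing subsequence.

8

Let dp[i] be the length of the longest such subsequence ending at index i:
i:      1  2  3  4  5  6  7  8  9 10 11 12 13
a[i]:   6  9  9 12  9 13 11 15 18 28 14 39 16
dp:     1  2  2  3  2  4  3  5  6  7  5  8  6
Maximum dp value is 8.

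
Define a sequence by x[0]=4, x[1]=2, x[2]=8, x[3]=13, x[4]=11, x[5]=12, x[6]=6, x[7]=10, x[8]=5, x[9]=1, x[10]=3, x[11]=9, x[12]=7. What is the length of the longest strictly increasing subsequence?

Track the smallest tail for each achievable length (strict):
4 → extends → [4]
2 → replaces 4 → [2]
8 → extends → [2, 8]
13 → extends → [2, 8, 13]
11 → replaces 13 → [2, 8, 11]
12 → extends → [2, 8, 11, 12]
6 → replaces 8 → [2, 6, 11, 12]
10 → replaces 11 → [2, 6, 10, 12]
5 → replaces 6 → [2, 5, 10, 12]
1 → replaces 2 → [1, 5, 10, 12]
3 → replaces 5 → [1, 3, 10, 12]
9 → replaces 10 → [1, 3, 9, 12]
7 → replaces 9 → [1, 3, 7, 12]
Four tails, so the longest strictly increasing subsequence has length 4 (e.g. 4, 8, 11, 12).

4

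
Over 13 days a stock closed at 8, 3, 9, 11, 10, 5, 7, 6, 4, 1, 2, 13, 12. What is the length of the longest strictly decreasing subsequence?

6

Negate each value so 'decreasing' becomes 'increasing', then run patience tails on the negated sequence:
-8 → extends → [-8]
-3 → extends → [-8, -3]
-9 → replaces -8 → [-9, -3]
-11 → replaces -9 → [-11, -3]
-10 → replaces -3 → [-11, -10]
-5 → extends → [-11, -10, -5]
-7 → replaces -5 → [-11, -10, -7]
-6 → extends → [-11, -10, -7, -6]
-4 → extends → [-11, -10, -7, -6, -4]
-1 → extends → [-11, -10, -7, -6, -4, -1]
-2 → replaces -1 → [-11, -10, -7, -6, -4, -2]
-13 → replaces -11 → [-13, -10, -7, -6, -4, -2]
-12 → replaces -10 → [-13, -12, -7, -6, -4, -2]
Six tails, so the longest strictly decreasing subsequence of the original has length 6.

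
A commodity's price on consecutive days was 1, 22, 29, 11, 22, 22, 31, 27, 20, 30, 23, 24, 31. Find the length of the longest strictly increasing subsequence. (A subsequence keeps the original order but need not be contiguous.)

Track the smallest tail for each achievable length (strict):
1 → extends → [1]
22 → extends → [1, 22]
29 → extends → [1, 22, 29]
11 → replaces 22 → [1, 11, 29]
22 → replaces 29 → [1, 11, 22]
22 → already a tail → [1, 11, 22]
31 → extends → [1, 11, 22, 31]
27 → replaces 31 → [1, 11, 22, 27]
20 → replaces 22 → [1, 11, 20, 27]
30 → extends → [1, 11, 20, 27, 30]
23 → replaces 27 → [1, 11, 20, 23, 30]
24 → replaces 30 → [1, 11, 20, 23, 24]
31 → extends → [1, 11, 20, 23, 24, 31]
Six tails, so the longest strictly increasing subsequence has length 6 (e.g. 1, 11, 22, 27, 30, 31).

6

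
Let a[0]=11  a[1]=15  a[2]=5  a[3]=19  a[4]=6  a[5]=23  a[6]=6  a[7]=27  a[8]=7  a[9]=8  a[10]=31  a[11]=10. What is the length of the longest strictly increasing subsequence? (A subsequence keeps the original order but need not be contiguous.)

Let dp[i] be the length of the longest such subsequence ending at index i:
i:      0  1  2  3  4  5  6  7  8  9 10 11
a[i]:  11 15  5 19  6 23  6 27  7  8 31 10
dp:     1  2  1  3  2  4  2  5  3  4  6  5
Maximum dp value is 6.

6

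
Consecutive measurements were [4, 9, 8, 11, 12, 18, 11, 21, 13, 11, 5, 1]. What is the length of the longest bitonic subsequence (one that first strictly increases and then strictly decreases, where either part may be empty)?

10

inc[i] = longest strictly increasing subsequence ending at i; dec[i] = longest strictly decreasing subsequence starting at i:
i:      1  2  3  4  5  6  7  8  9 10 11 12
a[i]:   4  9  8 11 12 18 11 21 13 11  5  1
inc:    1  2  2  3  4  5  3  6  5  3  2  1
dec:    2  4  3  3  4  5  3  5  4  3  2  1
Best peak at i=8 (value 21): inc=6, dec=5, length 6+5−1 = 10.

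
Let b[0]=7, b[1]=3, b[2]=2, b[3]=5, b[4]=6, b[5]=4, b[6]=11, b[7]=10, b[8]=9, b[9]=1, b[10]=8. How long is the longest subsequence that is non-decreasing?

4

Track the smallest tail for each achievable length (allowing ties):
7 → extends → [7]
3 → replaces 7 → [3]
2 → replaces 3 → [2]
5 → extends → [2, 5]
6 → extends → [2, 5, 6]
4 → replaces 5 → [2, 4, 6]
11 → extends → [2, 4, 6, 11]
10 → replaces 11 → [2, 4, 6, 10]
9 → replaces 10 → [2, 4, 6, 9]
1 → replaces 2 → [1, 4, 6, 9]
8 → replaces 9 → [1, 4, 6, 8]
Four tails, so the longest non-decreasing subsequence has length 4 (e.g. 3, 5, 6, 11).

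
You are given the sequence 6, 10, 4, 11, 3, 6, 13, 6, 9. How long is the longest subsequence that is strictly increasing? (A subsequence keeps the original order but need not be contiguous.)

Let dp[i] be the length of the longest such subsequence ending at index i:
i:      1  2  3  4  5  6  7  8  9
a[i]:   6 10  4 11  3  6 13  6  9
dp:     1  2  1  3  1  2  4  2  3
Maximum dp value is 4.

4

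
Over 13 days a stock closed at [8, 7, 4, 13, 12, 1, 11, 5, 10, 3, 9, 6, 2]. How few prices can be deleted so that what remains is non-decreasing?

10

Fewest deletions = n − (longest non-decreasing subsequence).
Patience tails:
8 → extends → [8]
7 → replaces 8 → [7]
4 → replaces 7 → [4]
13 → extends → [4, 13]
12 → replaces 13 → [4, 12]
1 → replaces 4 → [1, 12]
11 → replaces 12 → [1, 11]
5 → replaces 11 → [1, 5]
10 → extends → [1, 5, 10]
3 → replaces 5 → [1, 3, 10]
9 → replaces 10 → [1, 3, 9]
6 → replaces 9 → [1, 3, 6]
2 → replaces 3 → [1, 2, 6]
Longest non-decreasing subsequence has length 3, so deletions = 13 − 3 = 10.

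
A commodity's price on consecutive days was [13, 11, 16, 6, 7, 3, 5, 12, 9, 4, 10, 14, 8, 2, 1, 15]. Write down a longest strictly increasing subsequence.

Patience tails give the LIS length; then backtrack through the dp parents:
13 → extends → [13]
11 → replaces 13 → [11]
16 → extends → [11, 16]
6 → replaces 11 → [6, 16]
7 → replaces 16 → [6, 7]
3 → replaces 6 → [3, 7]
5 → replaces 7 → [3, 5]
12 → extends → [3, 5, 12]
9 → replaces 12 → [3, 5, 9]
4 → replaces 5 → [3, 4, 9]
10 → extends → [3, 4, 9, 10]
14 → extends → [3, 4, 9, 10, 14]
8 → replaces 9 → [3, 4, 8, 10, 14]
2 → replaces 3 → [2, 4, 8, 10, 14]
1 → replaces 2 → [1, 4, 8, 10, 14]
15 → extends → [1, 4, 8, 10, 14, 15]
Length 6; one witness is 6, 7, 9, 10, 14, 15.

6, 7, 9, 10, 14, 15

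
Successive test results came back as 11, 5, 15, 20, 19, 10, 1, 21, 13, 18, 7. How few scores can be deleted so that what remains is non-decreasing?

7

Fewest deletions = n − (longest non-decreasing subsequence).
i:      1  2  3  4  5  6  7  8  9 10 11
a[i]:  11  5 15 20 19 10  1 21 13 18  7
dp:     1  1  2  3  3  2  1  4  3  4  2
max dp = 4, so deletions = 11 − 4 = 7.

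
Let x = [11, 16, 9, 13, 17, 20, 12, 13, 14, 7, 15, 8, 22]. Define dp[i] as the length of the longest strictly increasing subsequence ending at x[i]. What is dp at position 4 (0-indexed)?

3

dp[i] = 1 + max{dp[j] : j<i, x[j]<x[i]} (or 1 if no such j):
i:      0  1  2  3  4  5  6  7  8  9 10 11 12
x[i]:  11 16  9 13 17 20 12 13 14  7 15  8 22
dp:     1  2  1  2  3  4  2  3  4  1  5  2  6
At index 4 the value is 3.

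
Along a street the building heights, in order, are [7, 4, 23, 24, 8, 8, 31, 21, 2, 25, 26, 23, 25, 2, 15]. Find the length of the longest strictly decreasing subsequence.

4

Negate each value so 'decreasing' becomes 'increasing', then run patience tails on the negated sequence:
-7 → extends → [-7]
-4 → extends → [-7, -4]
-23 → replaces -7 → [-23, -4]
-24 → replaces -23 → [-24, -4]
-8 → replaces -4 → [-24, -8]
-8 → already a tail → [-24, -8]
-31 → replaces -24 → [-31, -8]
-21 → replaces -8 → [-31, -21]
-2 → extends → [-31, -21, -2]
-25 → replaces -21 → [-31, -25, -2]
-26 → replaces -25 → [-31, -26, -2]
-23 → replaces -2 → [-31, -26, -23]
-25 → replaces -23 → [-31, -26, -25]
-2 → extends → [-31, -26, -25, -2]
-15 → replaces -2 → [-31, -26, -25, -15]
Four tails, so the longest strictly decreasing subsequence of the original has length 4.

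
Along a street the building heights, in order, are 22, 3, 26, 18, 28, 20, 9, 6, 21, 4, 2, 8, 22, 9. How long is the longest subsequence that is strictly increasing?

Let dp[i] be the length of the longest such subsequence ending at index i:
i:      1  2  3  4  5  6  7  8  9 10 11 12 13 14
a[i]:  22  3 26 18 28 20  9  6 21  4  2  8 22  9
dp:     1  1  2  2  3  3  2  2  4  2  1  3  5  4
Maximum dp value is 5.

5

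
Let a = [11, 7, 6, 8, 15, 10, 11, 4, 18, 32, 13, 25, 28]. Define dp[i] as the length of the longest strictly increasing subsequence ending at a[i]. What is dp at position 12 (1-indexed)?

dp[i] = 1 + max{dp[j] : j<i, a[j]<a[i]} (or 1 if no such j):
i:      1  2  3  4  5  6  7  8  9 10 11 12 13
a[i]:  11  7  6  8 15 10 11  4 18 32 13 25 28
dp:     1  1  1  2  3  3  4  1  5  6  5  6  7
At index 12 the value is 6.

6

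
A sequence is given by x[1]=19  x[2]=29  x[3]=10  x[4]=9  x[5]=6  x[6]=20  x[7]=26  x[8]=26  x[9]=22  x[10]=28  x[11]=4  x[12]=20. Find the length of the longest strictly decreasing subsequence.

5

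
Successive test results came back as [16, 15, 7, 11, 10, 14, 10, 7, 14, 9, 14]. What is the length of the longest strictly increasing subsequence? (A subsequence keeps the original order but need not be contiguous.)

3

Let dp[i] be the length of the longest such subsequence ending at index i:
i:      1  2  3  4  5  6  7  8  9 10 11
a[i]:  16 15  7 11 10 14 10  7 14  9 14
dp:     1  1  1  2  2  3  2  1  3  2  3
Maximum dp value is 3.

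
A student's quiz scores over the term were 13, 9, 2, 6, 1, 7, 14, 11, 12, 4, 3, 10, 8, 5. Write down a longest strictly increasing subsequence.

Patience tails give the LIS length; then backtrack through the dp parents:
13 → extends → [13]
9 → replaces 13 → [9]
2 → replaces 9 → [2]
6 → extends → [2, 6]
1 → replaces 2 → [1, 6]
7 → extends → [1, 6, 7]
14 → extends → [1, 6, 7, 14]
11 → replaces 14 → [1, 6, 7, 11]
12 → extends → [1, 6, 7, 11, 12]
4 → replaces 6 → [1, 4, 7, 11, 12]
3 → replaces 4 → [1, 3, 7, 11, 12]
10 → replaces 11 → [1, 3, 7, 10, 12]
8 → replaces 10 → [1, 3, 7, 8, 12]
5 → replaces 7 → [1, 3, 5, 8, 12]
Length 5; one witness is 2, 6, 7, 11, 12.

2, 6, 7, 11, 12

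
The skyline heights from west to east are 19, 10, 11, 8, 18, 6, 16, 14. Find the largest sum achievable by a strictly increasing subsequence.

Let S[i] be the best sum of a strictly increasing subsequence ending at i:
i:      1  2  3  4  5  6  7  8
a[i]:  19 10 11  8 18  6 16 14
S:     19 10 21  8 39  6 37 35
Maximum is 39 (e.g. 10 + 11 + 18).

39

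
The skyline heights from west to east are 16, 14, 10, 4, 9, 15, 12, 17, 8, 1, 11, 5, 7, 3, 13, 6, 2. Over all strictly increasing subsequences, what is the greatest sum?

Let S[i] be the best sum of a strictly increasing subsequence ending at i:
i:      1  2  3  4  5  6  7  8  9 10 11 12 13 14 15 16 17
a[i]:  16 14 10  4  9 15 12 17  8  1 11  5  7  3 13  6  2
S:     16 14 10  4 13 29 25 46 12  1 24  9 16  4 38 15  3
Maximum is 46 (e.g. 14 + 15 + 17).

46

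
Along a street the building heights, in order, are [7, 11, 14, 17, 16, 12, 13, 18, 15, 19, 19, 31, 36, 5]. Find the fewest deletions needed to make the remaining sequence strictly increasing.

Fewest deletions = n − (longest strictly increasing subsequence).
Patience tails:
7 → extends → [7]
11 → extends → [7, 11]
14 → extends → [7, 11, 14]
17 → extends → [7, 11, 14, 17]
16 → replaces 17 → [7, 11, 14, 16]
12 → replaces 14 → [7, 11, 12, 16]
13 → replaces 16 → [7, 11, 12, 13]
18 → extends → [7, 11, 12, 13, 18]
15 → replaces 18 → [7, 11, 12, 13, 15]
19 → extends → [7, 11, 12, 13, 15, 19]
19 → already a tail → [7, 11, 12, 13, 15, 19]
31 → extends → [7, 11, 12, 13, 15, 19, 31]
36 → extends → [7, 11, 12, 13, 15, 19, 31, 36]
5 → replaces 7 → [5, 11, 12, 13, 15, 19, 31, 36]
Longest strictly increasing subsequence has length 8, so deletions = 14 − 8 = 6.

6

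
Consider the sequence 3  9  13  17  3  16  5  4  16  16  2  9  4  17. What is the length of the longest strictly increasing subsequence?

Let dp[i] be the length of the longest such subsequence ending at index i:
i:      1  2  3  4  5  6  7  8  9 10 11 12 13 14
a[i]:   3  9 13 17  3 16  5  4 16 16  2  9  4 17
dp:     1  2  3  4  1  4  2  2  4  4  1  3  2  5
Maximum dp value is 5.

5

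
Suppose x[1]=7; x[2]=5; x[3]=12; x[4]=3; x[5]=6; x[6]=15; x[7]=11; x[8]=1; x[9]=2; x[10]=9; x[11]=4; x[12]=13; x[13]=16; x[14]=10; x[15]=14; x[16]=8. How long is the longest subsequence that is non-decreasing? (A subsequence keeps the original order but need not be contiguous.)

Let dp[i] be the length of the longest such subsequence ending at index i:
i:      1  2  3  4  5  6  7  8  9 10 11 12 13 14 15 16
x[i]:   7  5 12  3  6 15 11  1  2  9  4 13 16 10 14  8
dp:     1  1  2  1  2  3  3  1  2  3  3  4  5  4  5  4
Maximum dp value is 5.

5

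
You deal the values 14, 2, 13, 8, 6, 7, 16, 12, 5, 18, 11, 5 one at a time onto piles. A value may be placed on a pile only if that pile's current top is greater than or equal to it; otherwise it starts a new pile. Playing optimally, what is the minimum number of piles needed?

5

Place each on the leftmost legal pile:
14 → new pile 1 (tops now [14])
2 → pile 1 (tops now [2])
13 → new pile 2 (tops now [2, 13])
8 → pile 2 (tops now [2, 8])
6 → pile 2 (tops now [2, 6])
7 → new pile 3 (tops now [2, 6, 7])
16 → new pile 4 (tops now [2, 6, 7, 16])
12 → pile 4 (tops now [2, 6, 7, 12])
5 → pile 2 (tops now [2, 5, 7, 12])
18 → new pile 5 (tops now [2, 5, 7, 12, 18])
11 → pile 4 (tops now [2, 5, 7, 11, 18])
5 → pile 2 (tops now [2, 5, 7, 11, 18])
Five piles.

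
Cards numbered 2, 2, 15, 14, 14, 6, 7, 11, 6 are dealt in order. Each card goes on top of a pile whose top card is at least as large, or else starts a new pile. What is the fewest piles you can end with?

Place each on the leftmost legal pile:
2 → new pile 1 (tops now [2])
2 → pile 1 (tops now [2])
15 → new pile 2 (tops now [2, 15])
14 → pile 2 (tops now [2, 14])
14 → pile 2 (tops now [2, 14])
6 → pile 2 (tops now [2, 6])
7 → new pile 3 (tops now [2, 6, 7])
11 → new pile 4 (tops now [2, 6, 7, 11])
6 → pile 2 (tops now [2, 6, 7, 11])
Four piles.

4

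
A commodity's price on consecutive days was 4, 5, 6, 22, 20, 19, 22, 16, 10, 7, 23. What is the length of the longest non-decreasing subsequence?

Let dp[i] be the length of the longest such subsequence ending at index i:
i:      1  2  3  4  5  6  7  8  9 10 11
a[i]:   4  5  6 22 20 19 22 16 10  7 23
dp:     1  2  3  4  4  4  5  4  4  4  6
Maximum dp value is 6.

6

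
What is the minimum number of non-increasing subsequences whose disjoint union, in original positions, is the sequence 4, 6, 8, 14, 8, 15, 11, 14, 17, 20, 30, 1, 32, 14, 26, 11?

9

Place each on the leftmost legal pile:
4 → new pile 1 (tops now [4])
6 → new pile 2 (tops now [4, 6])
8 → new pile 3 (tops now [4, 6, 8])
14 → new pile 4 (tops now [4, 6, 8, 14])
8 → pile 3 (tops now [4, 6, 8, 14])
15 → new pile 5 (tops now [4, 6, 8, 14, 15])
11 → pile 4 (tops now [4, 6, 8, 11, 15])
14 → pile 5 (tops now [4, 6, 8, 11, 14])
17 → new pile 6 (tops now [4, 6, 8, 11, 14, 17])
20 → new pile 7 (tops now [4, 6, 8, 11, 14, 17, 20])
30 → new pile 8 (tops now [4, 6, 8, 11, 14, 17, 20, 30])
1 → pile 1 (tops now [1, 6, 8, 11, 14, 17, 20, 30])
32 → new pile 9 (tops now [1, 6, 8, 11, 14, 17, 20, 30, 32])
14 → pile 5 (tops now [1, 6, 8, 11, 14, 17, 20, 30, 32])
26 → pile 8 (tops now [1, 6, 8, 11, 14, 17, 20, 26, 32])
11 → pile 4 (tops now [1, 6, 8, 11, 14, 17, 20, 26, 32])
Nine piles.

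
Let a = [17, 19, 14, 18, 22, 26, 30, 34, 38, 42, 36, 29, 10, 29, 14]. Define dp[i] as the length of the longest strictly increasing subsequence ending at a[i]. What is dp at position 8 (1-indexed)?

dp[i] = 1 + max{dp[j] : j<i, a[j]<a[i]} (or 1 if no such j):
i:      1  2  3  4  5  6  7  8  9 10 11 12 13 14 15
a[i]:  17 19 14 18 22 26 30 34 38 42 36 29 10 29 14
dp:     1  2  1  2  3  4  5  6  7  8  7  5  1  5  2
At index 8 the value is 6.

6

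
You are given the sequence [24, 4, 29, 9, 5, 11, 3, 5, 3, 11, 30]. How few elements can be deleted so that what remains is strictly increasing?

Fewest deletions = n − (longest strictly increasing subsequence).
i:      1  2  3  4  5  6  7  8  9 10 11
a[i]:  24  4 29  9  5 11  3  5  3 11 30
dp:     1  1  2  2  2  3  1  2  1  3  4
max dp = 4, so deletions = 11 − 4 = 7.

7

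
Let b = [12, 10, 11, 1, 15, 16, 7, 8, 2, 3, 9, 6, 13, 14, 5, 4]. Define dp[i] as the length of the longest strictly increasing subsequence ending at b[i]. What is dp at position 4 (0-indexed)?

3

dp[i] = 1 + max{dp[j] : j<i, b[j]<b[i]} (or 1 if no such j):
i:      0  1  2  3  4  5  6  7  8  9 10 11 12 13 14 15
b[i]:  12 10 11  1 15 16  7  8  2  3  9  6 13 14  5  4
dp:     1  1  2  1  3  4  2  3  2  3  4  4  5  6  4  4
At index 4 the value is 3.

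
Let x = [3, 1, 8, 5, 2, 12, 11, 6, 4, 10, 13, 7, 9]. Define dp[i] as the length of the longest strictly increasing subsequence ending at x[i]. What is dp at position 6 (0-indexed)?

3

dp[i] = 1 + max{dp[j] : j<i, x[j]<x[i]} (or 1 if no such j):
i:      0  1  2  3  4  5  6  7  8  9 10 11 12
x[i]:   3  1  8  5  2 12 11  6  4 10 13  7  9
dp:     1  1  2  2  2  3  3  3  3  4  5  4  5
At index 6 the value is 3.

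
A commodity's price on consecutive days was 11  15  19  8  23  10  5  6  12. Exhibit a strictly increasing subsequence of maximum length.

11, 15, 19, 23

Patience tails give the LIS length; then backtrack through the dp parents:
11 → extends → [11]
15 → extends → [11, 15]
19 → extends → [11, 15, 19]
8 → replaces 11 → [8, 15, 19]
23 → extends → [8, 15, 19, 23]
10 → replaces 15 → [8, 10, 19, 23]
5 → replaces 8 → [5, 10, 19, 23]
6 → replaces 10 → [5, 6, 19, 23]
12 → replaces 19 → [5, 6, 12, 23]
Length 4; one witness is 11, 15, 19, 23.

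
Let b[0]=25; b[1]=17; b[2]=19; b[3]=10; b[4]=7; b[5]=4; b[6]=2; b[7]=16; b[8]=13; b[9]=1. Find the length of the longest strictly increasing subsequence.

Track the smallest tail for each achievable length (strict):
25 → extends → [25]
17 → replaces 25 → [17]
19 → extends → [17, 19]
10 → replaces 17 → [10, 19]
7 → replaces 10 → [7, 19]
4 → replaces 7 → [4, 19]
2 → replaces 4 → [2, 19]
16 → replaces 19 → [2, 16]
13 → replaces 16 → [2, 13]
1 → replaces 2 → [1, 13]
Two tails, so the longest strictly increasing subsequence has length 2 (e.g. 17, 19).

2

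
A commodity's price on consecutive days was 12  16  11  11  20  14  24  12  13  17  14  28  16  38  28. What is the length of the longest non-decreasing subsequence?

7

Let dp[i] be the length of the longest such subsequence ending at index i:
i:      1  2  3  4  5  6  7  8  9 10 11 12 13 14 15
a[i]:  12 16 11 11 20 14 24 12 13 17 14 28 16 38 28
dp:     1  2  1  2  3  3  4  3  4  5  5  6  6  7  7
Maximum dp value is 7.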